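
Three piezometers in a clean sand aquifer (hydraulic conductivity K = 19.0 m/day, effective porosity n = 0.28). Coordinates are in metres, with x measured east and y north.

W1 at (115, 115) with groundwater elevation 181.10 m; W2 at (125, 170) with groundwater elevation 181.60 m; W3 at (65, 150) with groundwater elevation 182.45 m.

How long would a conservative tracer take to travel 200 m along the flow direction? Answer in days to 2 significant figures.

Differences from W1: to W2 (Δx, Δy, Δh) = (10, 55, +0.50); to W3 = (-50, 35, +1.35).
Determinant of the coordinate differences = 10·35 − (-50)·55 = 3100.
∂h/∂x = [(+0.50)·35 − (+1.35)·55] / 3100 = -0.01831
∂h/∂y = [10·(+1.35) − (-50)·(+0.50)] / 3100 = +0.01242
|∇h| = √(-0.01831² + 0.01242²) = 0.02212
Seepage velocity v = K·i/n = 19.0 × 0.02212 / 0.28 = 1.501 m/day.
t = 200 / 1.501 = 133.2 days.

130 days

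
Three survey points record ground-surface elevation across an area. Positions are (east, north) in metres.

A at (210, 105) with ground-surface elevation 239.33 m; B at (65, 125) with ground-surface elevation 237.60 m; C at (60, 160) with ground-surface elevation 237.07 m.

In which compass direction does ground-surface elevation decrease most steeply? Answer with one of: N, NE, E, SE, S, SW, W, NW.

NW

Taking A as reference: B−A = (-145, 20, -1.73); C−A = (-150, 55, -2.26).
Determinant of the coordinate differences = (-145)·55 − (-150)·20 = -4975.
∂z/∂x = [(-1.73)·55 − (-2.26)·20] / -4975 = +0.01004
∂z/∂y = [(-145)·(-2.26) − (-150)·(-1.73)] / -4975 = -0.01371
Steepest decrease is along −∇f = (-0.01004 E, +0.01371 N) → northwest.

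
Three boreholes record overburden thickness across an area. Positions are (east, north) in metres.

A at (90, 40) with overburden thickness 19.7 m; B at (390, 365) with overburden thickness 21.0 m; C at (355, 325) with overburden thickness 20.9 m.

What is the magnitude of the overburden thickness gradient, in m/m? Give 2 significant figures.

With d = a·x + b·y + c and A as origin, the differences give:
  300·a + 325·b = +1.3
  265·a + 285·b = +1.2
Eliminate b (×285 and ×325, subtract): -625·a = -19.50 → a = ∂d/∂x = +0.03120
Back-substitute: b = ∂d/∂y = -0.02480.
|∇f| = √(0.03120² + -0.02480²) = 0.03986 m/m

0.040 m/m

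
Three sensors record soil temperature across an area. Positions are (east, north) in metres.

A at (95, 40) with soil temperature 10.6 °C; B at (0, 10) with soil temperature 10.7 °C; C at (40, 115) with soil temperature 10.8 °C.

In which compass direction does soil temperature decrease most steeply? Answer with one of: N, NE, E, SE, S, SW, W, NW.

SE

Differences from A: to B (Δx, Δy, Δh) = (-95, -30, +0.1); to C = (-55, 75, +0.2).
Determinant of the coordinate differences = (-95)·75 − (-55)·(-30) = -8775.
∂T/∂x = [(+0.1)·75 − (+0.2)·(-30)] / -8775 = -0.001538
∂T/∂y = [(-95)·(+0.2) − (-55)·(+0.1)] / -8775 = +0.001538
Steepest decrease is along −∇f = (+0.001538 E, -0.001538 N) → southeast.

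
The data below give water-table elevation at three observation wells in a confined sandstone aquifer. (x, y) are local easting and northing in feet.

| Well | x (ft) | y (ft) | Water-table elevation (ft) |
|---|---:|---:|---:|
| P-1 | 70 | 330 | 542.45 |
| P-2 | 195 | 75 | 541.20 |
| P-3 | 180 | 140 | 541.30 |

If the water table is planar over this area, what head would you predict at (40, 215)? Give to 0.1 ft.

Differences from P-1: to P-2 (Δx, Δy, Δh) = (125, -255, -1.25); to P-3 = (110, -190, -1.15).
Determinant of the coordinate differences = 125·(-190) − 110·(-255) = 4300.
∂h/∂x = [(-1.25)·(-190) − (-1.15)·(-255)] / 4300 = -0.01297
∂h/∂y = [125·(-1.15) − 110·(-1.25)] / 4300 = -0.001453
h(40, 215) = 542.45 + (-0.01297)·(-30) + (-0.001453)·(-115) = 542.45 +0.389 +0.167 = 543.006 ft.

543.0 ft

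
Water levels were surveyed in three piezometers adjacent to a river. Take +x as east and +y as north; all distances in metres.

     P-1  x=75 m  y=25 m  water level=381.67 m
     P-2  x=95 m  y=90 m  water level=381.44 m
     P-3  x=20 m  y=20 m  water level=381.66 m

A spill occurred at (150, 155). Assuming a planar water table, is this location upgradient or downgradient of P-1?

Three-point gradient (reference P-1): Δ to P-2 = (20, 65, -0.23), Δ to P-3 = (-55, -5, -0.01).
∂h/∂x = +0.0005180, ∂h/∂y = -0.003698 (det = 3475).
Head at (150, 155) = 381.67 + (+0.0005180)·(75) + (-0.003698)·(130) = 381.23 m.
That is lower than the 381.67 m at P-1, so the point is downgradient.

downgradient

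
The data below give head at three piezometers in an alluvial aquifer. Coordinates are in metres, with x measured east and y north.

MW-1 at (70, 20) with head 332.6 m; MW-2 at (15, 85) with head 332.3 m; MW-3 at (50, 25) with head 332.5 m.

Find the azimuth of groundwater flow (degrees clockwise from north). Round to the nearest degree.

276°

With h = a·x + b·y + c and MW-1 as origin, the differences give:
  (-55)·a + 65·b = -0.3
  (-20)·a + 5·b = -0.1
Eliminate b (×5 and ×65, subtract): 1025·a = 5.00 → a = ∂h/∂x = +0.004878
Back-substitute: b = ∂h/∂y = -0.0004878.
Flow direction (−∇h) has components (-0.004878 E, +0.0004878 N).
Azimuth = atan2(E, N) = atan2(-0.004878, +0.0004878) = 275.7° ≈ 276°.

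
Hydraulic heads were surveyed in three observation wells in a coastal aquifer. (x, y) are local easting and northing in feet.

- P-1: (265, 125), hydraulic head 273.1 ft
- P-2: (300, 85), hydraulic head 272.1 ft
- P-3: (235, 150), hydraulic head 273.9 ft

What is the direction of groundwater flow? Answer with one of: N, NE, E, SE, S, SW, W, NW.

Differences from P-1: to P-2 (Δx, Δy, Δh) = (35, -40, -1.0); to P-3 = (-30, 25, +0.8).
Solve a·Δx + b·Δy = Δh: det = 35·25 − (-30)·(-40) = -325.
∂h/∂x = [(-1.0)·25 − (+0.8)·(-40)] / -325 = -0.02154
∂h/∂y = [35·(+0.8) − (-30)·(-1.0)] / -325 = +0.006154
Flow = −∇h = (+0.02154 east, -0.006154 north), which points east.

E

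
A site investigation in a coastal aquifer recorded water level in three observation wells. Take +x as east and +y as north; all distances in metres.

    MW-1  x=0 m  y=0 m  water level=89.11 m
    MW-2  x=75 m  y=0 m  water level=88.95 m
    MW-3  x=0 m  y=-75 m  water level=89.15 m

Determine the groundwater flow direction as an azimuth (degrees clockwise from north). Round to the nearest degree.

076°

∂h/∂x = (88.95 − 89.11) / (75 − 0) = -0.002133
∂h/∂y = (89.15 − 89.11) / (-75 − 0) = -0.0005333
Flow direction (−∇h) has components (+0.002133 E, +0.0005333 N).
Azimuth = atan2(E, N) = atan2(+0.002133, +0.0005333) = 76.0° ≈ 076°.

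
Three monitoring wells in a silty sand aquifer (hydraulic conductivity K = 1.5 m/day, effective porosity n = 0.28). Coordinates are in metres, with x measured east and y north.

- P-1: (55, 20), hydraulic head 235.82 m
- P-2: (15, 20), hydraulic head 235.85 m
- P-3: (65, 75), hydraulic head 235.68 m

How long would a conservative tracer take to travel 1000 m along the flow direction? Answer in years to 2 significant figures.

200 years

Taking P-1 as reference: P-2−P-1 = (-40, 0, +0.03); P-3−P-1 = (10, 55, -0.14).
Solve a·Δx + b·Δy = Δh: det = (-40)·55 − 10·0 = -2200.
∂h/∂x = [(+0.03)·55 − (-0.14)·0] / -2200 = -0.0007500
∂h/∂y = [(-40)·(-0.14) − 10·(+0.03)] / -2200 = -0.002409
|∇h| = √(-0.0007500² + -0.002409²) = 0.002523
Seepage velocity v = K·i/n = 1.5 × 0.002523 / 0.28 = 0.01352 m/day.
t = 1000 / 0.01352 = 7.396e+04 days = 202 years.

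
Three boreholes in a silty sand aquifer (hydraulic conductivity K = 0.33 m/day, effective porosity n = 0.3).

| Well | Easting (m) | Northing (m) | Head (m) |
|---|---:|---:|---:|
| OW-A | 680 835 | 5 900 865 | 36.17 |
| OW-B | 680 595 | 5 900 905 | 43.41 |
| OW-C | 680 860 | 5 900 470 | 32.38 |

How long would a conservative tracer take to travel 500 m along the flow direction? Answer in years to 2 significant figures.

42 years

Differences from OW-A: to OW-B (Δx, Δy, Δh) = (-240, 40, +7.24); to OW-C = (25, -395, -3.79).
Determinant of the coordinate differences = (-240)·(-395) − 25·40 = 93800.
∂h/∂x = [(+7.24)·(-395) − (-3.79)·40] / 93800 = -0.02887
∂h/∂y = [(-240)·(-3.79) − 25·(+7.24)] / 93800 = +0.007768
|∇h| = √(-0.02887² + 0.007768²) = 0.0299
Seepage velocity v = K·i/n = 0.33 × 0.0299 / 0.3 = 0.03289 m/day.
t = 500 / 0.03289 = 1.52e+04 days = 41.6 years.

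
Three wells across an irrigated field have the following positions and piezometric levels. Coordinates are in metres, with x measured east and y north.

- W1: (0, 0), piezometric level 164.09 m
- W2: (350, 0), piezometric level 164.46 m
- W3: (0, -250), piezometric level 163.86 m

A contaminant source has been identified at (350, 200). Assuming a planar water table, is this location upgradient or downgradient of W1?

upgradient

∂h/∂x = (164.46 − 164.09) / (350 − 0) = +0.001057
∂h/∂y = (163.86 − 164.09) / (-250 − 0) = +0.0009200
Head at (350, 200) = 164.09 + (+0.001057)·(350) + (+0.0009200)·(200) = 164.64 m.
That is higher than the 164.09 m at W1, so the point is upgradient.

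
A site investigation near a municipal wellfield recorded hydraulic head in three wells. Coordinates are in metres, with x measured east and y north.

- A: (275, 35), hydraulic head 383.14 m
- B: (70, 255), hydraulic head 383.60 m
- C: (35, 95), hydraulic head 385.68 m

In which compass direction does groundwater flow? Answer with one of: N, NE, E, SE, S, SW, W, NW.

NE

Taking A as reference: B−A = (-205, 220, +0.46); C−A = (-240, 60, +2.54).
Solve a·Δx + b·Δy = Δh: det = (-205)·60 − (-240)·220 = 40500.
∂h/∂x = [(+0.46)·60 − (+2.54)·220] / 40500 = -0.01312
∂h/∂y = [(-205)·(+2.54) − (-240)·(+0.46)] / 40500 = -0.01013
Flow = −∇h = (+0.01312 east, +0.01013 north), which points northeast.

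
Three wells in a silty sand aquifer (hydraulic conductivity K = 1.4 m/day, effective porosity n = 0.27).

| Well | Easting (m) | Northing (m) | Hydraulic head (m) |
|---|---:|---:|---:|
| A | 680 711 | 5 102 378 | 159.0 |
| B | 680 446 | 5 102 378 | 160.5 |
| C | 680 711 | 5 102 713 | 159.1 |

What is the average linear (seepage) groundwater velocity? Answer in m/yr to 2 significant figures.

∂h/∂x = (160.5 − 159.0) / (680446 − 680711) = -0.005660
∂h/∂y = (159.1 − 159.0) / (5102713 − 5102378) = +0.0002985
|∇h| = √(-0.005660² + 0.0002985²) = 0.005668
Seepage velocity v = K·i/n = 1.4 × 0.005668 / 0.27 = 0.02939 m/day = 10.73 m/yr.

11 m/yr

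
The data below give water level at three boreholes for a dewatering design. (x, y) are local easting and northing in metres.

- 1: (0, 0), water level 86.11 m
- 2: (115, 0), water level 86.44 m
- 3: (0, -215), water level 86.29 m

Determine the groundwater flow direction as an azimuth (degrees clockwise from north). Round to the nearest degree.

∂h/∂x = (86.44 − 86.11) / (115 − 0) = +0.002870
∂h/∂y = (86.29 − 86.11) / (-215 − 0) = -0.0008372
Flow direction (−∇h) has components (-0.002870 E, +0.0008372 N).
Azimuth = atan2(E, N) = atan2(-0.002870, +0.0008372) = 286.3° ≈ 286°.

286°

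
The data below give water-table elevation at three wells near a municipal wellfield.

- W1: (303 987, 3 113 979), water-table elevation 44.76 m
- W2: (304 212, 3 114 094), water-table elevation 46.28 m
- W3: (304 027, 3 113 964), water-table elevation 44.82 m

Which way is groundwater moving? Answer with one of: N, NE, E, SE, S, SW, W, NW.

Three-point gradient (reference W1): Δ to W2 = (225, 115, +1.52), Δ to W3 = (40, -15, +0.06).
∂h/∂x = +0.003724, ∂h/∂y = +0.005931 (det = -7975).
Flow = −∇h = (-0.003724 east, -0.005931 north), which points southwest.

SW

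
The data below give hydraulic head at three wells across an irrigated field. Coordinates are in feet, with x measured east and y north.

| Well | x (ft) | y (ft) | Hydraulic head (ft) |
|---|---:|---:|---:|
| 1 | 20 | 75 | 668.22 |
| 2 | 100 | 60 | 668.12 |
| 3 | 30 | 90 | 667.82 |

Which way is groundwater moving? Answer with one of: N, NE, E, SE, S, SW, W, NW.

N

With h = a·x + b·y + c and 1 as origin, the differences give:
  80·a + (-15)·b = -0.10
  10·a + 15·b = -0.40
Eliminate b (×15 and ×(-15), subtract): 1350·a = -7.500 → a = ∂h/∂x = -0.005556
Back-substitute: b = ∂h/∂y = -0.02296.
Flow = −∇h = (+0.005556 east, +0.02296 north), which points north.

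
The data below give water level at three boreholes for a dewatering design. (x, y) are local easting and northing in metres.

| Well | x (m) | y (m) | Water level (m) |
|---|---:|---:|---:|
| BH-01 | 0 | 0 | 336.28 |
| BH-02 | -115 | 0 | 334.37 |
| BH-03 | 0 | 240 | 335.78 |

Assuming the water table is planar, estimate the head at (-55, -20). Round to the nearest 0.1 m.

335.4 m

∂h/∂x = (334.37 − 336.28) / (-115 − 0) = +0.01661
∂h/∂y = (335.78 − 336.28) / (240 − 0) = -0.002083
h(-55, -20) = 336.28 + (+0.01661)·(-55) + (-0.002083)·(-20) = 336.28 -0.913 +0.042 = 335.408 m.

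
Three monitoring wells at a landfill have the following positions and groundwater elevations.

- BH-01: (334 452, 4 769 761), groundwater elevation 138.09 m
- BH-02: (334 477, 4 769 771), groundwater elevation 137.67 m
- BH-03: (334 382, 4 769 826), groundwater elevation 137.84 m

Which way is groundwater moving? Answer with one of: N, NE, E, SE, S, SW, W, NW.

NE

With h = a·x + b·y + c and BH-01 as origin, the differences give:
  25·a + 10·b = -0.42
  (-70)·a + 65·b = -0.25
Eliminate b (×65 and ×10, subtract): 2325·a = -24.800 → a = ∂h/∂x = -0.01067
Back-substitute: b = ∂h/∂y = -0.01533.
Flow = −∇h = (+0.01067 east, +0.01533 north), which points northeast.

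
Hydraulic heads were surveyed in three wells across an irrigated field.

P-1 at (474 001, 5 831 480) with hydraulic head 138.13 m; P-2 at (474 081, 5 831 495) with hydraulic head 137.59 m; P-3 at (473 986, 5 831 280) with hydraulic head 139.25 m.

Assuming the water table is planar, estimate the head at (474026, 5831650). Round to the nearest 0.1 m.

With h = a·x + b·y + c and P-1 as origin, the differences give:
  80·a + 15·b = -0.54
  (-15)·a + (-200)·b = +1.12
Eliminate b (×(-200) and ×15, subtract): -15775·a = 91.200 → a = ∂h/∂x = -0.005781
Back-substitute: b = ∂h/∂y = -0.005166.
h(474026, 5831650) = 138.13 + (-0.005781)·(25) + (-0.005166)·(170) = 138.13 -0.145 -0.878 = 137.107 m.

137.1 m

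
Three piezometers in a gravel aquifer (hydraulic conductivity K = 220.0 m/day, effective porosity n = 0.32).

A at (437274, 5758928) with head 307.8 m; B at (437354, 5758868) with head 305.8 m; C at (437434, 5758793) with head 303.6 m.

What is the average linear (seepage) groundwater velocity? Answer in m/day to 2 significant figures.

14 m/day

Differences from A: to B (Δx, Δy, Δh) = (80, -60, -2.0); to C = (160, -135, -4.2).
Determinant of the coordinate differences = 80·(-135) − 160·(-60) = -1200.
∂h/∂x = [(-2.0)·(-135) − (-4.2)·(-60)] / -1200 = -0.01500
∂h/∂y = [80·(-4.2) − 160·(-2.0)] / -1200 = +0.01333
|∇h| = √(-0.01500² + 0.01333²) = 0.02007
Seepage velocity v = K·i/n = 220.0 × 0.02007 / 0.32 = 13.8 m/day.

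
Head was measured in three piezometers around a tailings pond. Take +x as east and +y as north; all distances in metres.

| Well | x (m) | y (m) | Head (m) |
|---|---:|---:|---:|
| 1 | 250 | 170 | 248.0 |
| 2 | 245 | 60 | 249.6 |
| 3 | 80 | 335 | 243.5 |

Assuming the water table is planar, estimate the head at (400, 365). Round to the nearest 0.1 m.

246.8 m

Taking 1 as reference: 2−1 = (-5, -110, +1.6); 3−1 = (-170, 165, -4.5).
Determinant of the coordinate differences = (-5)·165 − (-170)·(-110) = -19525.
∂h/∂x = [(+1.6)·165 − (-4.5)·(-110)] / -19525 = +0.01183
∂h/∂y = [(-5)·(-4.5) − (-170)·(+1.6)] / -19525 = -0.01508
h(400, 365) = 248.0 + (+0.01183)·(150) + (-0.01508)·(195) = 248.0 +1.775 -2.941 = 246.833 m.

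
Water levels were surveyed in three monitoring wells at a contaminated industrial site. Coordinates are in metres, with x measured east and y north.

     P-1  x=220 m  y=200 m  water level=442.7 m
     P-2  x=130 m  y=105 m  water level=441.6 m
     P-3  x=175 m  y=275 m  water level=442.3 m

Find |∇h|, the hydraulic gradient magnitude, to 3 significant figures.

With h = a·x + b·y + c and P-1 as origin, the differences give:
  (-90)·a + (-95)·b = -1.1
  (-45)·a + 75·b = -0.4
Eliminate b (×75 and ×(-95), subtract): -11025·a = -120.50 → a = ∂h/∂x = +0.01093
Back-substitute: b = ∂h/∂y = +0.001224.
|∇h| = √(0.01093² + 0.001224²) = 0.011

0.0110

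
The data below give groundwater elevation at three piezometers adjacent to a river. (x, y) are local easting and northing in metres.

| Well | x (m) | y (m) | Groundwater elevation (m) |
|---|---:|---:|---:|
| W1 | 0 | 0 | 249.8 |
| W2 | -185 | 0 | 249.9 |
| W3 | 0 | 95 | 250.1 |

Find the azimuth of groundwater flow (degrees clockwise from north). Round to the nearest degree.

∂h/∂x = (249.9 − 249.8) / (-185 − 0) = -0.0005405
∂h/∂y = (250.1 − 249.8) / (95 − 0) = +0.003158
Flow direction (−∇h) has components (+0.0005405 E, -0.003158 N).
Azimuth = atan2(E, N) = atan2(+0.0005405, -0.003158) = 170.3° ≈ 170°.

170°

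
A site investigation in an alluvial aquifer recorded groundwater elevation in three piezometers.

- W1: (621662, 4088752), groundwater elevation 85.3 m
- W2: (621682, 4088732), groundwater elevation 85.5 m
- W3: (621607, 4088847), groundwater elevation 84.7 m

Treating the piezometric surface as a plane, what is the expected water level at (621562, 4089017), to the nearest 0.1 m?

84.1 m

Differences from W1: to W2 (Δx, Δy, Δh) = (20, -20, +0.2); to W3 = (-55, 95, -0.6).
Determinant of the coordinate differences = 20·95 − (-55)·(-20) = 800.
∂h/∂x = [(+0.2)·95 − (-0.6)·(-20)] / 800 = +0.008750
∂h/∂y = [20·(-0.6) − (-55)·(+0.2)] / 800 = -0.001250
h(621562, 4089017) = 85.3 + (+0.008750)·(-100) + (-0.001250)·(265) = 85.3 -0.875 -0.331 = 84.094 m.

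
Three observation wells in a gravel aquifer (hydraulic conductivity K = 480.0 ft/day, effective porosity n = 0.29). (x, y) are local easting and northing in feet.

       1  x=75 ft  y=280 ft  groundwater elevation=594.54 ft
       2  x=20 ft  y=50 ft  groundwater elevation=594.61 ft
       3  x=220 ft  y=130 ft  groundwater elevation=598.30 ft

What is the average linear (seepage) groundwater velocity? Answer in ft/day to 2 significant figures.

35 ft/day

With h = a·x + b·y + c and 1 as origin, the differences give:
  (-55)·a + (-230)·b = +0.07
  145·a + (-150)·b = +3.76
Eliminate b (×(-150) and ×(-230), subtract): 41600·a = 854.300 → a = ∂h/∂x = +0.02054
Back-substitute: b = ∂h/∂y = -0.005215.
|∇h| = √(0.02054² + -0.005215²) = 0.02119
Seepage velocity v = K·i/n = 480.0 × 0.02119 / 0.29 = 35.07 ft/day.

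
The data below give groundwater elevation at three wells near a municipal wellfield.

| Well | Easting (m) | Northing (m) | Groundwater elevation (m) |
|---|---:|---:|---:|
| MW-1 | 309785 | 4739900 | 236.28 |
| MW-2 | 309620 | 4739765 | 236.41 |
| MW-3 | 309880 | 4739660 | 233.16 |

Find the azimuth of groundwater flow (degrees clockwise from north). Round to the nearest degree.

With h = a·x + b·y + c and MW-1 as origin, the differences give:
  (-165)·a + (-135)·b = +0.13
  95·a + (-240)·b = -3.12
Eliminate b (×(-240) and ×(-135), subtract): 52425·a = -452.400 → a = ∂h/∂x = -0.008629
Back-substitute: b = ∂h/∂y = +0.009584.
Flow direction (−∇h) has components (+0.008629 E, -0.009584 N).
Azimuth = atan2(E, N) = atan2(+0.008629, -0.009584) = 138.0° ≈ 138°.

138°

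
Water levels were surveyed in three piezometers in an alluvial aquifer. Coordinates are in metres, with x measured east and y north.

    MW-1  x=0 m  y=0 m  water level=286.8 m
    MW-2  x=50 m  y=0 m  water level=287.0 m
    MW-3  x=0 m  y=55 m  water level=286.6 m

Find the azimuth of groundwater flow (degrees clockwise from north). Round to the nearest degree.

∂h/∂x = (287.0 − 286.8) / (50 − 0) = +0.004000
∂h/∂y = (286.6 − 286.8) / (55 − 0) = -0.003636
Flow direction (−∇h) has components (-0.004000 E, +0.003636 N).
Azimuth = atan2(E, N) = atan2(-0.004000, +0.003636) = 312.3° ≈ 312°.

312°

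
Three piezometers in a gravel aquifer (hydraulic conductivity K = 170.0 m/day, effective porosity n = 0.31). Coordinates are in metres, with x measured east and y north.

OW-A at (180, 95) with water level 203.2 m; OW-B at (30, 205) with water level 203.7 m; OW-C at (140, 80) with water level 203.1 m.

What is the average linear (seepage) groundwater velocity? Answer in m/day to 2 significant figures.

Differences from OW-A: to OW-B (Δx, Δy, Δh) = (-150, 110, +0.5); to OW-C = (-40, -15, -0.1).
Solve a·Δx + b·Δy = Δh: det = (-150)·(-15) − (-40)·110 = 6650.
∂h/∂x = [(+0.5)·(-15) − (-0.1)·110] / 6650 = +0.0005263
∂h/∂y = [(-150)·(-0.1) − (-40)·(+0.5)] / 6650 = +0.005263
|∇h| = √(0.0005263² + 0.005263²) = 0.005289
Seepage velocity v = K·i/n = 170.0 × 0.005289 / 0.31 = 2.9 m/day.

2.9 m/day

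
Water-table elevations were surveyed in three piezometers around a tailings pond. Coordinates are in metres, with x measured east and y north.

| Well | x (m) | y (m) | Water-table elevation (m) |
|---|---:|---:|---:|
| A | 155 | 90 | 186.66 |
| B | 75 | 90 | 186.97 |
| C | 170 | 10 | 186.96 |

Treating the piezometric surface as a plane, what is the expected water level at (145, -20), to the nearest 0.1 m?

With h = a·x + b·y + c and A as origin, the differences give:
  (-80)·a + 0·b = +0.31
  15·a + (-80)·b = +0.30
Eliminate b (×(-80) and ×0, subtract): 6400·a = -24.800 → a = ∂h/∂x = -0.003875
Back-substitute: b = ∂h/∂y = -0.004477.
h(145, -20) = 186.66 + (-0.003875)·(-10) + (-0.004477)·(-110) = 186.66 +0.039 +0.492 = 187.191 m.

187.2 m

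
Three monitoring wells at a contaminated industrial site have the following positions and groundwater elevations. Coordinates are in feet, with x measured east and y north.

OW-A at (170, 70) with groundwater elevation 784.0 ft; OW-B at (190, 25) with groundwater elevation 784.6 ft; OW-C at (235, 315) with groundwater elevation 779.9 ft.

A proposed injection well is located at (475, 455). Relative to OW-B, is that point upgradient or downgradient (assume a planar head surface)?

downgradient

Three-point gradient (reference OW-A): Δ to OW-B = (20, -45, +0.6), Δ to OW-C = (65, 245, -4.1).
∂h/∂x = -0.004792, ∂h/∂y = -0.01546 (det = 7825).
Head at (475, 455) = 784.0 + (-0.004792)·(305) + (-0.01546)·(385) = 776.58 ft.
That is lower than the 784.6 ft at OW-B, so the point is downgradient.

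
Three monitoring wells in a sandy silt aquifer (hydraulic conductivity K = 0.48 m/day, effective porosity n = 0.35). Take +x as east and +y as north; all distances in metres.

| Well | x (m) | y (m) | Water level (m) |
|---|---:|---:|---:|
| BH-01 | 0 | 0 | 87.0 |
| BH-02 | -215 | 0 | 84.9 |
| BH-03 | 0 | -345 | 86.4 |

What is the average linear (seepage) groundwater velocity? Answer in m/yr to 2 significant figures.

5.0 m/yr

∂h/∂x = (84.9 − 87.0) / (-215 − 0) = +0.009767
∂h/∂y = (86.4 − 87.0) / (-345 − 0) = +0.001739
|∇h| = √(0.009767² + 0.001739²) = 0.009921
Seepage velocity v = K·i/n = 0.48 × 0.009921 / 0.35 = 0.01361 m/day = 4.971 m/yr.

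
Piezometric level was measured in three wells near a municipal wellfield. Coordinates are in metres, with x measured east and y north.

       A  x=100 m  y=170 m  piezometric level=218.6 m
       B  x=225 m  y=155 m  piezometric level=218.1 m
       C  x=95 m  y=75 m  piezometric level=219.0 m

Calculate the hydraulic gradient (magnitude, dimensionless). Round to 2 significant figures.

0.0060

Taking A as reference: B−A = (125, -15, -0.5); C−A = (-5, -95, +0.4).
Determinant of the coordinate differences = 125·(-95) − (-5)·(-15) = -11950.
∂h/∂x = [(-0.5)·(-95) − (+0.4)·(-15)] / -11950 = -0.004477
∂h/∂y = [125·(+0.4) − (-5)·(-0.5)] / -11950 = -0.003975
|∇h| = √(-0.004477² + -0.003975²) = 0.005987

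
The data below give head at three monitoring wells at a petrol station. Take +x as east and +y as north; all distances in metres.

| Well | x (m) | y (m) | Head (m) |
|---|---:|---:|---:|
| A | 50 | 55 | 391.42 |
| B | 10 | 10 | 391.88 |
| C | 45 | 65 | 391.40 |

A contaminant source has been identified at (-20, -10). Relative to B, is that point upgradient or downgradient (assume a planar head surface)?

upgradient

With h = a·x + b·y + c and A as origin, the differences give:
  (-40)·a + (-45)·b = +0.46
  (-5)·a + 10·b = -0.02
Eliminate b (×10 and ×(-45), subtract): -625·a = 3.700 → a = ∂h/∂x = -0.005920
Back-substitute: b = ∂h/∂y = -0.004960.
Head at (-20, -10) = 391.42 + (-0.005920)·(-70) + (-0.004960)·(-65) = 392.16 m.
That is higher than the 391.88 m at B, so the point is upgradient.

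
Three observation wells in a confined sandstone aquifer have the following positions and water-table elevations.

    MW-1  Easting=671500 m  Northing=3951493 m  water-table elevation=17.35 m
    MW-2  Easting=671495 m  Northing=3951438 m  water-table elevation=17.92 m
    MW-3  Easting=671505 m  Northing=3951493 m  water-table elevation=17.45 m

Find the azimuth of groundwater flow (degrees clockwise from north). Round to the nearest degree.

With h = a·x + b·y + c and MW-1 as origin, the differences give:
  (-5)·a + (-55)·b = +0.57
  5·a + 0·b = +0.10
Eliminate b (×0 and ×(-55), subtract): 275·a = 5.500 → a = ∂h/∂x = +0.02000
Back-substitute: b = ∂h/∂y = -0.01218.
Flow direction (−∇h) has components (-0.02000 E, +0.01218 N).
Azimuth = atan2(E, N) = atan2(-0.02000, +0.01218) = 301.3° ≈ 301°.

301°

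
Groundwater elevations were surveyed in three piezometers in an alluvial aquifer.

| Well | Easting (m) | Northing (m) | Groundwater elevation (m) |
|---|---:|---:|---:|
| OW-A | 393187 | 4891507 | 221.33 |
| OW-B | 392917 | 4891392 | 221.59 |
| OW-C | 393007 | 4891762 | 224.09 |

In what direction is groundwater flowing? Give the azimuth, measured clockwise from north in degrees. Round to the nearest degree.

151°

Taking OW-A as reference: OW-B−OW-A = (-270, -115, +0.26); OW-C−OW-A = (-180, 255, +2.76).
Determinant of the coordinate differences = (-270)·255 − (-180)·(-115) = -89550.
∂h/∂x = [(+0.26)·255 − (+2.76)·(-115)] / -89550 = -0.004285
∂h/∂y = [(-270)·(+2.76) − (-180)·(+0.26)] / -89550 = +0.007799
Flow direction (−∇h) has components (+0.004285 E, -0.007799 N).
Azimuth = atan2(E, N) = atan2(+0.004285, -0.007799) = 151.2° ≈ 151°.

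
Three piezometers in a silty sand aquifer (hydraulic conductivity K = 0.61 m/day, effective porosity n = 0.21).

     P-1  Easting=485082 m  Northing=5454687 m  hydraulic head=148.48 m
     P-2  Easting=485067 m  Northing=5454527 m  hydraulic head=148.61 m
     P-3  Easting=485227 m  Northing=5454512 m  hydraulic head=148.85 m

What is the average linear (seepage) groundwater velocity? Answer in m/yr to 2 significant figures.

1.8 m/yr

Taking P-1 as reference: P-2−P-1 = (-15, -160, +0.13); P-3−P-1 = (145, -175, +0.37).
Determinant of the coordinate differences = (-15)·(-175) − 145·(-160) = 25825.
∂h/∂x = [(+0.13)·(-175) − (+0.37)·(-160)] / 25825 = +0.001411
∂h/∂y = [(-15)·(+0.37) − 145·(+0.13)] / 25825 = -0.0009448
|∇h| = √(0.001411² + -0.0009448²) = 0.001698
Seepage velocity v = K·i/n = 0.61 × 0.001698 / 0.21 = 0.004932 m/day = 1.801 m/yr.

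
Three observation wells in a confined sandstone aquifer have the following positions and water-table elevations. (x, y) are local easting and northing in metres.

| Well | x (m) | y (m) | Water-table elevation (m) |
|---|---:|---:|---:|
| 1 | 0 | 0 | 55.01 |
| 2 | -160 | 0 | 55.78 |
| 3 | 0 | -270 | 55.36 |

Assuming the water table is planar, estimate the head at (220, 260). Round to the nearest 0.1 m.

53.6 m

∂h/∂x = (55.78 − 55.01) / (-160 − 0) = -0.004813
∂h/∂y = (55.36 − 55.01) / (-270 − 0) = -0.001296
h(220, 260) = 55.01 + (-0.004813)·(220) + (-0.001296)·(260) = 55.01 -1.059 -0.337 = 53.614 m.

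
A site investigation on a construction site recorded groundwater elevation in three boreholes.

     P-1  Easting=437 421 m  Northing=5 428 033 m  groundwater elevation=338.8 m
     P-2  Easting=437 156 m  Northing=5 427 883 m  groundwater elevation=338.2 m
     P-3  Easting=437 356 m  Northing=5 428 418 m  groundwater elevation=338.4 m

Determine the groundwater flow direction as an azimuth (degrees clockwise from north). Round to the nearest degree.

With h = a·x + b·y + c and P-1 as origin, the differences give:
  (-265)·a + (-150)·b = -0.6
  (-65)·a + 385·b = -0.4
Eliminate b (×385 and ×(-150), subtract): -111775·a = -291.00 → a = ∂h/∂x = +0.002603
Back-substitute: b = ∂h/∂y = -0.0005994.
Flow direction (−∇h) has components (-0.002603 E, +0.0005994 N).
Azimuth = atan2(E, N) = atan2(-0.002603, +0.0005994) = 283.0° ≈ 283°.

283°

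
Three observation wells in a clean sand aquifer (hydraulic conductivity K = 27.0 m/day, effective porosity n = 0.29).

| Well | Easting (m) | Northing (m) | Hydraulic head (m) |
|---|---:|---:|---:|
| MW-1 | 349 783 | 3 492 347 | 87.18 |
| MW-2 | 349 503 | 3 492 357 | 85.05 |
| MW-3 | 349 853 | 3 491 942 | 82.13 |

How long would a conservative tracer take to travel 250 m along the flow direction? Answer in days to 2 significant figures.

170 days

Differences from MW-1: to MW-2 (Δx, Δy, Δh) = (-280, 10, -2.13); to MW-3 = (70, -405, -5.05).
Solve a·Δx + b·Δy = Δh: det = (-280)·(-405) − 70·10 = 112700.
∂h/∂x = [(-2.13)·(-405) − (-5.05)·10] / 112700 = +0.008102
∂h/∂y = [(-280)·(-5.05) − 70·(-2.13)] / 112700 = +0.01387
|∇h| = √(0.008102² + 0.01387²) = 0.01606
Seepage velocity v = K·i/n = 27.0 × 0.01606 / 0.29 = 1.495 m/day.
t = 250 / 1.495 = 167.2 days.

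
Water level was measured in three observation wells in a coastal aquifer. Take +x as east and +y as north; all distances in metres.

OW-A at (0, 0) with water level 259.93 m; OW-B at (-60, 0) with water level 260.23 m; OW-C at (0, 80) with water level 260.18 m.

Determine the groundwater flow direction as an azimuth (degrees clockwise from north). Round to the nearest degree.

122°

∂h/∂x = (260.23 − 259.93) / (-60 − 0) = -0.005000
∂h/∂y = (260.18 − 259.93) / (80 − 0) = +0.003125
Flow direction (−∇h) has components (+0.005000 E, -0.003125 N).
Azimuth = atan2(E, N) = atan2(+0.005000, -0.003125) = 122.0° ≈ 122°.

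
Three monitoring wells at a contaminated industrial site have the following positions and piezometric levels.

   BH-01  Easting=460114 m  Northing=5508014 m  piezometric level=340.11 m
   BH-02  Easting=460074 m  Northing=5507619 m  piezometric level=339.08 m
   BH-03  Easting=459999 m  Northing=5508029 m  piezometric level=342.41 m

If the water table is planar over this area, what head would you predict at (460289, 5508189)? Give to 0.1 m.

With h = a·x + b·y + c and BH-01 as origin, the differences give:
  (-40)·a + (-395)·b = -1.03
  (-115)·a + 15·b = +2.30
Eliminate b (×15 and ×(-395), subtract): -46025·a = 893.050 → a = ∂h/∂x = -0.01940
Back-substitute: b = ∂h/∂y = +0.004573.
h(460289, 5508189) = 340.11 + (-0.01940)·(175) + (+0.004573)·(175) = 340.11 -3.396 +0.800 = 337.515 m.

337.5 m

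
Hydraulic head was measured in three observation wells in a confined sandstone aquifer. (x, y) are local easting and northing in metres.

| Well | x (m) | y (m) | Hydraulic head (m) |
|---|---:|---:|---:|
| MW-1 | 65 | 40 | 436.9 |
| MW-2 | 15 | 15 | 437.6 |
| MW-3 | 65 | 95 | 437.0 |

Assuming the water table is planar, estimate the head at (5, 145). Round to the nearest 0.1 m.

438.0 m

Differences from MW-1: to MW-2 (Δx, Δy, Δh) = (-50, -25, +0.7); to MW-3 = (0, 55, +0.1).
Determinant of the coordinate differences = (-50)·55 − 0·(-25) = -2750.
∂h/∂x = [(+0.7)·55 − (+0.1)·(-25)] / -2750 = -0.01491
∂h/∂y = [(-50)·(+0.1) − 0·(+0.7)] / -2750 = +0.001818
h(5, 145) = 436.9 + (-0.01491)·(-60) + (+0.001818)·(105) = 436.9 +0.895 +0.191 = 437.985 m.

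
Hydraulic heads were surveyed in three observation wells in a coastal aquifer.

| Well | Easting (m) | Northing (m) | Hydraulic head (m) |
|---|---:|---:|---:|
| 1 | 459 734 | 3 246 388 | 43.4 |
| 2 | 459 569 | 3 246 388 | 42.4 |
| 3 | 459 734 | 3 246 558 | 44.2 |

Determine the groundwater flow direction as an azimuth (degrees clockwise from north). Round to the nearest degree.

232°

∂h/∂x = (42.4 − 43.4) / (459569 − 459734) = +0.006061
∂h/∂y = (44.2 − 43.4) / (3246558 − 3246388) = +0.004706
Flow direction (−∇h) has components (-0.006061 E, -0.004706 N).
Azimuth = atan2(E, N) = atan2(-0.006061, -0.004706) = 232.2° ≈ 232°.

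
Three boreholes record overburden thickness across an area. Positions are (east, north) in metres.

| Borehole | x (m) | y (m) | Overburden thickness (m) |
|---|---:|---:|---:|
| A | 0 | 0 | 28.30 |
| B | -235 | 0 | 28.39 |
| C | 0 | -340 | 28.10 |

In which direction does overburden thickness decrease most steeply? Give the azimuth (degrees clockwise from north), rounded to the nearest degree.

147°

∂d/∂x = (28.39 − 28.30) / (-235 − 0) = -0.0003830
∂d/∂y = (28.10 − 28.30) / (-340 − 0) = +0.0005882
Steepest decrease is along −∇f: components (+0.0003830 E, -0.0005882 N).
Azimuth = atan2(+0.0003830, -0.0005882) = 146.9° ≈ 147°.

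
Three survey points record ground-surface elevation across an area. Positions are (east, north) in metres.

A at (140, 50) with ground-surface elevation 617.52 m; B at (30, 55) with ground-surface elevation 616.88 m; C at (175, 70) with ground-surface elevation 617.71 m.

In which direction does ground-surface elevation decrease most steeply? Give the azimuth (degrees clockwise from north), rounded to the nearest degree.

276°

Taking A as reference: B−A = (-110, 5, -0.64); C−A = (35, 20, +0.19).
Determinant of the coordinate differences = (-110)·20 − 35·5 = -2375.
∂z/∂x = [(-0.64)·20 − (+0.19)·5] / -2375 = +0.005789
∂z/∂y = [(-110)·(+0.19) − 35·(-0.64)] / -2375 = -0.0006316
Steepest decrease is along −∇f: components (-0.005789 E, +0.0006316 N).
Azimuth = atan2(-0.005789, +0.0006316) = 276.2° ≈ 276°.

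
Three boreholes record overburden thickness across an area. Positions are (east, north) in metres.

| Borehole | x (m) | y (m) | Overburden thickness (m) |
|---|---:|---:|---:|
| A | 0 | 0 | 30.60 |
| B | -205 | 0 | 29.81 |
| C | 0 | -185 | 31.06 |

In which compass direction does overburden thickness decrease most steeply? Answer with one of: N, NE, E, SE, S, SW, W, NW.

NW

∂d/∂x = (29.81 − 30.60) / (-205 − 0) = +0.003854
∂d/∂y = (31.06 − 30.60) / (-185 − 0) = -0.002486
Steepest decrease is along −∇f = (-0.003854 E, +0.002486 N) → northwest.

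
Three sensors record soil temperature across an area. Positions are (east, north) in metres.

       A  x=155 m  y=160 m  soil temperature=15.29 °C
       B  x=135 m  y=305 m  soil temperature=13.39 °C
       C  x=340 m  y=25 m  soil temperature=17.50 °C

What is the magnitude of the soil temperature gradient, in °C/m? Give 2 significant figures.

0.013 °C/m

Differences from A: to B (Δx, Δy, Δh) = (-20, 145, -1.90); to C = (185, -135, +2.21).
Determinant of the coordinate differences = (-20)·(-135) − 185·145 = -24125.
∂T/∂x = [(-1.90)·(-135) − (+2.21)·145] / -24125 = +0.002651
∂T/∂y = [(-20)·(+2.21) − 185·(-1.90)] / -24125 = -0.01274
|∇f| = √(0.002651² + -0.01274²) = 0.01301 °C/m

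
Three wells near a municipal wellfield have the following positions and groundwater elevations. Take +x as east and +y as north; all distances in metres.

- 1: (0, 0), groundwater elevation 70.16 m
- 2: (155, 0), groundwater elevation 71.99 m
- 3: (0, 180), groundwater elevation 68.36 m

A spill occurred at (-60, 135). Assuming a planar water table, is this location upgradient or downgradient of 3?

∂h/∂x = (71.99 − 70.16) / (155 − 0) = +0.01181
∂h/∂y = (68.36 − 70.16) / (180 − 0) = -0.010000
Head at (-60, 135) = 70.16 + (+0.01181)·(-60) + (-0.010000)·(135) = 68.10 m.
That is lower than the 68.36 m at 3, so the point is downgradient.

downgradient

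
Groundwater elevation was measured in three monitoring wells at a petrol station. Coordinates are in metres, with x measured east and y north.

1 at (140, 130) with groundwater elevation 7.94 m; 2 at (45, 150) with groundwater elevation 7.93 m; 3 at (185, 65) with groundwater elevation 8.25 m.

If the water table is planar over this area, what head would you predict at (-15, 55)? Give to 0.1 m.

8.5 m

With h = a·x + b·y + c and 1 as origin, the differences give:
  (-95)·a + 20·b = -0.01
  45·a + (-65)·b = +0.31
Eliminate b (×(-65) and ×20, subtract): 5275·a = -5.550 → a = ∂h/∂x = -0.001052
Back-substitute: b = ∂h/∂y = -0.005498.
h(-15, 55) = 7.94 + (-0.001052)·(-155) + (-0.005498)·(-75) = 7.94 +0.163 +0.412 = 8.515 m.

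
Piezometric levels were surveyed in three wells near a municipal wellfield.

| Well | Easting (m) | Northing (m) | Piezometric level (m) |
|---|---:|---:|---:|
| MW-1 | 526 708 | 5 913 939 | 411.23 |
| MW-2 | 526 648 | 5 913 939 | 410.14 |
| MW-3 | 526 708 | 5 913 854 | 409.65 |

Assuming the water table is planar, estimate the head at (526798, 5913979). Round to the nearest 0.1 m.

∂h/∂x = (410.14 − 411.23) / (526648 − 526708) = +0.01817
∂h/∂y = (409.65 − 411.23) / (5913854 − 5913939) = +0.01859
h(526798, 5913979) = 411.23 + (+0.01817)·(90) + (+0.01859)·(40) = 411.23 +1.635 +0.744 = 413.609 m.

413.6 m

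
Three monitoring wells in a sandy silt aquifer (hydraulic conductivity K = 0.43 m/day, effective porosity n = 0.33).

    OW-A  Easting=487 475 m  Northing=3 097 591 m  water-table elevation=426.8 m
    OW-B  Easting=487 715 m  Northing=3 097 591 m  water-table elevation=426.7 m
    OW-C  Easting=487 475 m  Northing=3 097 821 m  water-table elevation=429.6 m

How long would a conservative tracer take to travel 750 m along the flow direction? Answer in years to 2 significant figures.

∂h/∂x = (426.7 − 426.8) / (487715 − 487475) = -0.0004167
∂h/∂y = (429.6 − 426.8) / (3097821 − 3097591) = +0.01217
|∇h| = √(-0.0004167² + 0.01217²) = 0.01218
Seepage velocity v = K·i/n = 0.43 × 0.01218 / 0.33 = 0.01587 m/day.
t = 750 / 0.01587 = 4.726e+04 days = 129 years.

130 years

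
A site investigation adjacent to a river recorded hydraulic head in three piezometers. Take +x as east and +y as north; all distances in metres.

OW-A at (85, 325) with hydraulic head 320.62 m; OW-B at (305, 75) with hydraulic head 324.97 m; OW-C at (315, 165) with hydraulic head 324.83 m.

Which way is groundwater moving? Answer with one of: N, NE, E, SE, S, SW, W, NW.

With h = a·x + b·y + c and OW-A as origin, the differences give:
  220·a + (-250)·b = +4.35
  230·a + (-160)·b = +4.21
Eliminate b (×(-160) and ×(-250), subtract): 22300·a = 356.500 → a = ∂h/∂x = +0.01599
Back-substitute: b = ∂h/∂y = -0.003332.
Flow = −∇h = (-0.01599 east, +0.003332 north), which points west.

W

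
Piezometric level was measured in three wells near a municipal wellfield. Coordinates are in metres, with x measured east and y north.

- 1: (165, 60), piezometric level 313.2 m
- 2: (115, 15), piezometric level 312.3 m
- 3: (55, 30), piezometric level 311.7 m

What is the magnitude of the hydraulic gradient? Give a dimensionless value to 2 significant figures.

With h = a·x + b·y + c and 1 as origin, the differences give:
  (-50)·a + (-45)·b = -0.9
  (-110)·a + (-30)·b = -1.5
Eliminate b (×(-30) and ×(-45), subtract): -3450·a = -40.50 → a = ∂h/∂x = +0.01174
Back-substitute: b = ∂h/∂y = +0.006957.
|∇h| = √(0.01174² + 0.006957²) = 0.01365

0.014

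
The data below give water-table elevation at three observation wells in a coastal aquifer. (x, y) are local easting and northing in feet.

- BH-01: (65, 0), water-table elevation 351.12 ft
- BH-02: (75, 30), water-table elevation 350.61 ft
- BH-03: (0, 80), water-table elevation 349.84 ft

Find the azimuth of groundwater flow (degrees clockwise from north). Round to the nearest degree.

Differences from BH-01: to BH-02 (Δx, Δy, Δh) = (10, 30, -0.51); to BH-03 = (-65, 80, -1.28).
Solve a·Δx + b·Δy = Δh: det = 10·80 − (-65)·30 = 2750.
∂h/∂x = [(-0.51)·80 − (-1.28)·30] / 2750 = -0.0008727
∂h/∂y = [10·(-1.28) − (-65)·(-0.51)] / 2750 = -0.01671
Flow direction (−∇h) has components (+0.0008727 E, +0.01671 N).
Azimuth = atan2(E, N) = atan2(+0.0008727, +0.01671) = 3.0° ≈ 003°.

003°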